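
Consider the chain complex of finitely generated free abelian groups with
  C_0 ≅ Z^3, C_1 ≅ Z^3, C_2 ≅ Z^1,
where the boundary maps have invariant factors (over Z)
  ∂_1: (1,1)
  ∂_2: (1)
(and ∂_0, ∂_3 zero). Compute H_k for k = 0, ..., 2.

H_0 = Z,  H_1 = 0,  H_2 = 0.

H_0: b_0 = 3 − 0 − 2 = 1; torsion from ∂_1 factors > 1: none. So H_0 = Z.
H_1: b_1 = 3 − 2 − 1 = 0; torsion from ∂_2 factors > 1: none. So H_1 = 0.
H_2: b_2 = 1 − 1 − 0 = 0; torsion from ∂_3 factors > 1: none. So H_2 = 0.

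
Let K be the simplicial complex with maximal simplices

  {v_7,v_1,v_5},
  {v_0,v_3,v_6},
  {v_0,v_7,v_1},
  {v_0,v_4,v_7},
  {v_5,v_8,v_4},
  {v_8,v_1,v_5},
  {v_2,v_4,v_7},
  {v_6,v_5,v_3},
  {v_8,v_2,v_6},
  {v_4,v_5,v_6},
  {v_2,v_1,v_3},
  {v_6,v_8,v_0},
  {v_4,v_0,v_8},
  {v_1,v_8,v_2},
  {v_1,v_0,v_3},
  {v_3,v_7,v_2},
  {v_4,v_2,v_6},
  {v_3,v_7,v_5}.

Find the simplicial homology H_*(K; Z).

H_0 ≅ Z,  H_1 ≅ Z ⊕ Z_2,  H_2 = 0.

Order the vertices as v_0 < v_1 < v_2 < v_3 < v_4 < v_5 < v_6 < v_7 < v_8. Listing each simplex with vertices in this order, K has dimension 2 with simplices:

  0-simplices (9): [v_0], [v_1], [v_2], [v_3], [v_4], [v_5], [v_6], [v_7], [v_8]
  1-simplices (27): (27 of them)
  2-simplices (18): (18 of them)

giving chain groups C_0 ≅ Z^9, C_1 ≅ Z^27, C_2 ≅ Z^18.

Boundary ∂_1: C_1 → C_0 maps an edge to its endpoints' difference, ∂[p,q] = q − p.
The resulting 9×27 matrix has rank 8, and its Smith normal form has invariant factors (1,1,1,1,1,1,1,1).

The boundary map ∂_2: C_2 → C_1 maps a triangle to the signed sum of its edges. For instance
  ∂[v_4,v_5,v_8] = [v_5,v_8] − [v_4,v_8] + [v_4,v_5],
  ∂[v_2,v_6,v_8] = [v_6,v_8] − [v_2,v_8] + [v_2,v_6].
As a 27×18 matrix over Z this has rank 18, with invariant factors (1,1,1,1,1,1,1,1,1,1,1,1,1,1,1,1,1,2).

Computing H_k = (kernel of ∂_k) / (image of ∂_{k+1}):

  H_0: rank C_0 − rank ∂_1 = 9 − 8 = 1, and the invariant factors of ∂_1 are all 1, so H_0 = Z.
  H_1: rank ker ∂_1 − rank ∂_2 = (27 − 8) − 18 = 1, and ∂_2 has invariant factor 2 > 1, so H_1 = Z ⊕ Z_2.
  H_2: rank ker ∂_2 − rank ∂_3 = (18 − 18) − 0 = 0, and there is no ∂_3, so H_2 = 0.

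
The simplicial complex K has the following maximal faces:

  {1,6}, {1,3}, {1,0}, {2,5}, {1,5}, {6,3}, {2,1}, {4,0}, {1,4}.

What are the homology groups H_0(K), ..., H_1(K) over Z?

H_0 = Z,  H_1 = Z^3.

Fix the vertex order 0 < 1 < 2 < 3 < 4 < 5 < 6 and write every simplex with vertices in increasing order. Then dim K = 1 and the simplices of K are:

  0-simplices (7): [0], [1], [2], [3], [4], [5], [6]
  1-simplices (9): [0,1], [0,4], [1,2], [1,3], [1,4], [1,5], [1,6], [2,5], [3,6]

giving chain groups C_0 ≅ Z^7, C_1 ≅ Z^9.

Boundary ∂_1: C_1 → C_0 is given by ∂[p,q] = [q] − [p]. For instance
  ∂[0,1] = [1] − [0].
The 7×9 boundary matrix has rank 6 and Smith normal form diag(1,1,1,1,1,1).

Now H_k = ker ∂_k / im ∂_{k+1}, so:

  H_0: rank C_0 − rank ∂_1 = 7 − 6 = 1, and the invariant factors of ∂_1 are all 1, so H_0 = Z.
  H_1: rank ker ∂_1 − rank ∂_2 = (9 − 6) − 0 = 3, and there is no ∂_2, so H_1 = Z^3.

As a check, the Euler characteristic is 7 − 9 = -2, which agrees with 1 − 3 = -2.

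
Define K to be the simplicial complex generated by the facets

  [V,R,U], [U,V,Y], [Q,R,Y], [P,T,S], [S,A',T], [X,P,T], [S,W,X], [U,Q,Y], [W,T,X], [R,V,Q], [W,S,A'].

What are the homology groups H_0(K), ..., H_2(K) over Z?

Take the total order P < Q < R < S < T < U < V < W < X < Y < A' on the vertex set. Then K (dimension 2) consists of the simplices:

  0-simplices (11): [P], [Q], [R], [S], [T], [U], [V], [W], [X], [Y], [A']
  1-simplices (22): [P,S], [P,T], [P,X], [Q,R], [Q,U], [Q,V], [Q,Y], [R,U], [R,V], [R,Y], [S,T], [S,W], [S,X], [S,A'], [T,W], [T,X], [T,A'], [U,V], [U,Y], [V,Y], [W,X], [W,A']
  2-simplices (11): [P,S,T], [P,T,X], [Q,R,V], [Q,R,Y], [Q,U,Y], [R,U,V], [S,T,A'], [S,W,X], [S,W,A'], [T,W,X], [U,V,Y]

so the chain groups are C_0 ≅ Z^11, C_1 ≅ Z^22, C_2 ≅ Z^11.

The boundary map ∂_1: C_1 → C_0 is given by ∂[p,q] = [q] − [p].
This gives a 11×22 integer matrix of rank 9; reducing to Smith normal form yields diagonal entries (1,1,1,1,1,1,1,1,1).

∂_2: C_2 → C_1 maps a triangle to the signed sum of its edges. For instance
  ∂[S,W,X] = [W,X] − [S,X] + [S,W],
  ∂[T,W,X] = [W,X] − [T,X] + [T,W].
This gives a 22×11 integer matrix of rank 11; reducing to Smith normal form yields diagonal entries (1,1,1,1,1,1,1,1,1,1,1).

Now H_k = ker ∂_k / im ∂_{k+1}, so:

  H_0: rank C_0 − rank ∂_1 = 11 − 9 = 2, and the invariant factors of ∂_1 are all 1, so H_0 ≅ Z^2.
  H_1: rank ker ∂_1 − rank ∂_2 = (22 − 9) − 11 = 2, and the invariant factors of ∂_2 are all 1, so H_1 ≅ Z^2.
  H_2: rank ker ∂_2 − rank ∂_3 = (11 − 11) − 0 = 0, and there is no ∂_3, so H_2 ≅ 0.

H_0 ≅ Z^2,  H_1 ≅ Z^2,  H_2 = 0.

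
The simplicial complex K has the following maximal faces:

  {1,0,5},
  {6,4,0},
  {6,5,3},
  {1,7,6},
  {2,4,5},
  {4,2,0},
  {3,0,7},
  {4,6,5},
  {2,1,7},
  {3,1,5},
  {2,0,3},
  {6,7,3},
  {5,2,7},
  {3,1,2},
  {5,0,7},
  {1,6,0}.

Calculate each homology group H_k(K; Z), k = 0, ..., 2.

H_0 = Z,  H_1 = Z^2,  H_2 = Z.

Fix the vertex order 0 < 1 < 2 < 3 < 4 < 5 < 6 < 7 and write every simplex with vertices in increasing order. Then dim K = 2 and the simplices of K are:

  0-simplices (8): [0], [1], [2], [3], [4], [5], [6], [7]
  1-simplices (24): (24 of them)
  2-simplices (16): [0,1,5], [0,1,6], [0,2,3], [0,2,4], [0,3,7], [0,4,6], [0,5,7], [1,2,3], [1,2,7], [1,3,5], [1,6,7], [2,4,5], [2,5,7], [3,5,6], [3,6,7], [4,5,6]

so the chain groups are C_0 ≅ Z^8, C_1 ≅ Z^24, C_2 ≅ Z^16.

∂_1: C_1 → C_0 maps an edge to its endpoints' difference, ∂[p,q] = q − p.
The resulting 8×24 matrix has rank 7, and its Smith normal form has invariant factors (1,1,1,1,1,1,1).

Boundary ∂_2: C_2 → C_1 acts by ∂[p,q,r] = [q,r] − [p,r] + [p,q]. For instance
  ∂[0,2,3] = [2,3] − [0,3] + [0,2],
  ∂[0,5,7] = [5,7] − [0,7] + [0,5].
The 24×16 boundary matrix has rank 15 and Smith normal form diag(1,1,1,1,1,1,1,1,1,1,1,1,1,1,1).

From H_k ≅ ker(∂_k) / im(∂_{k+1}) we obtain:

  H_0: rank C_0 − rank ∂_1 = 8 − 7 = 1, and the invariant factors of ∂_1 are all 1, so H_0 = Z.
  H_1: rank ker ∂_1 − rank ∂_2 = (24 − 7) − 15 = 2, and the invariant factors of ∂_2 are all 1, so H_1 = Z^2.
  H_2: rank ker ∂_2 − rank ∂_3 = (16 − 15) − 0 = 1, and there is no ∂_3, so H_2 = Z.

As a check, the Euler characteristic is 8 − 24 + 16 = 0, which agrees with 1 − 2 + 1 = 0.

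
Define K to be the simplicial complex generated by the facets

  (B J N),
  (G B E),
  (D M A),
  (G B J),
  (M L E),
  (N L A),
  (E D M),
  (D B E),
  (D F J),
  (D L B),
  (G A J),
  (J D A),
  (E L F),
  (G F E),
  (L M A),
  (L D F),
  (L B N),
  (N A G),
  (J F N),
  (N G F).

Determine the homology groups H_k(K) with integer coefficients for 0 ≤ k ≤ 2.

H_0 = Z,  H_1 = Z ⊕ Z/2,  H_2 = 0.

Fix the vertex order A < B < D < E < F < G < J < L < M < N and write every simplex with vertices in increasing order. Then dim K = 2 and the simplices of K are:

  0-simplices (10): A, B, D, E, F, G, J, L, M, N
  1-simplices (30): AD, AG, AJ, AL, AM, AN, BD, BE, BG, BJ, BL, BN, DE, DF, DJ, DL, DM, EF, EG, EL, EM, FG, FJ, FL, FN, GJ, GN, JN, LM, LN
  2-simplices (20): ADJ, ADM, AGJ, AGN, ALM, ALN, BDE, BDL, BEG, BGJ, BJN, BLN, DEM, DFJ, DFL, EFG, EFL, ELM, FGN, FJN

giving chain groups C_0 ≅ Z^10, C_1 ≅ Z^30, C_2 ≅ Z^20.

∂_1: C_1 → C_0 is given by ∂[p,q] = [q] − [p]. For instance
  ∂EM = M − E.
As a 10×30 matrix over Z this has rank 9, with invariant factors (1,1,1,1,1,1,1,1,1).

Boundary ∂_2: C_2 → C_1 maps a triangle to the signed sum of its edges. For instance
  ∂FJN = JN − FN + FJ,
  ∂BGJ = GJ − BJ + BG.
The resulting 30×20 matrix has rank 20, and its Smith normal form has invariant factors (1,1,1,1,1,1,1,1,1,1,1,1,1,1,1,1,1,1,1,2).

Computing H_k = (kernel of ∂_k) / (image of ∂_{k+1}):

  H_0: rank C_0 − rank ∂_1 = 10 − 9 = 1, and the invariant factors of ∂_1 are all 1, so H_0 ≅ Z.
  H_1: rank ker ∂_1 − rank ∂_2 = (30 − 9) − 20 = 1, and ∂_2 has invariant factor 2 > 1, so H_1 ≅ Z ⊕ Z/2.
  H_2: rank ker ∂_2 − rank ∂_3 = (20 − 20) − 0 = 0, and there is no ∂_3, so H_2 ≅ 0.

(K is a triangulation of the Klein bottle.)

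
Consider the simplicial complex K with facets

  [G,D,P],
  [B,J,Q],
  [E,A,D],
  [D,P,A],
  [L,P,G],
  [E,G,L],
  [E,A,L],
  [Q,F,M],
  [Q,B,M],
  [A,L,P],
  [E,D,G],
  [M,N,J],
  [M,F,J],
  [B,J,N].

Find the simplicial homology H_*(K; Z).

Order the vertices as A < B < D < E < F < G < J < L < M < N < P < Q. Listing each simplex with vertices in this order, K has dimension 2 with simplices:

  0-simplices (12): A, B, D, E, F, G, J, L, M, N, P, Q
  1-simplices (24): AD, AE, AL, AP, BJ, BM, BN, BQ, DE, DG, DP, EG, EL, FJ, FM, FQ, GL, GP, JM, JN, JQ, LP, MN, MQ
  2-simplices (14): ADE, ADP, AEL, ALP, BJN, BJQ, BMQ, DEG, DGP, EGL, FJM, FMQ, GLP, JMN

Hence C_0 ≅ Z^12, C_1 ≅ Z^24, C_2 ≅ Z^14.

Boundary ∂_1: C_1 → C_0 is given by ∂[p,q] = [q] − [p]. For instance
  ∂FJ = J − F.
This gives a 12×24 integer matrix of rank 10; reducing to Smith normal form yields diagonal entries (1,1,1,1,1,1,1,1,1,1).

∂_2: C_2 → C_1 acts by ∂[p,q,r] = [q,r] − [p,r] + [p,q]. For instance
  ∂BJQ = JQ − BQ + BJ,
  ∂ALP = LP − AP + AL.
As a 24×14 matrix over Z this has rank 13, with invariant factors (1,1,1,1,1,1,1,1,1,1,1,1,1).

From H_k ≅ ker(∂_k) / im(∂_{k+1}) we obtain:

  H_0: rank C_0 − rank ∂_1 = 12 − 10 = 2, and the invariant factors of ∂_1 are all 1, so H_0 = Z^2.
  H_1: rank ker ∂_1 − rank ∂_2 = (24 − 10) − 13 = 1, and the invariant factors of ∂_2 are all 1, so H_1 = Z.
  H_2: rank ker ∂_2 − rank ∂_3 = (14 − 13) − 0 = 1, and there is no ∂_3, so H_2 = Z.

(K is a triangulation of the disjoint union of the 2-sphere S^2 and the cylinder S^1 x I.)

H_0 = Z^2,  H_1 = Z,  H_2 = Z.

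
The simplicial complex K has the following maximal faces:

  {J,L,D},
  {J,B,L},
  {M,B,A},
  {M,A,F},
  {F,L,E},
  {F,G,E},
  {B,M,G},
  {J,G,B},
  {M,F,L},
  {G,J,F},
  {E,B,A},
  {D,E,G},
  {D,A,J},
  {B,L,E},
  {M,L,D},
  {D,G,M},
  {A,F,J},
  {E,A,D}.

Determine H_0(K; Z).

Order the vertices as A < B < D < E < F < G < J < L < M. Listing each simplex with vertices in this order, K has dimension 2 with simplices:

  0-simplices (9): A, B, D, E, F, G, J, L, M
  1-simplices (27): AB, AD, AE, AF, AJ, AM, BE, BG, BJ, BL, BM, DE, DG, DJ, DL, DM, EF, EG, EL, FG, FJ, FL, FM, GJ, GM, JL, LM
  2-simplices (18): ABE, ABM, ADE, ADJ, AFJ, AFM, BEL, BGJ, BGM, BJL, DEG, DGM, DJL, DLM, EFG, EFL, FGJ, FLM

so the chain groups are C_0 ≅ Z^9, C_1 ≅ Z^27, C_2 ≅ Z^18.

Boundary ∂_1: C_1 → C_0 is given by ∂[p,q] = [q] − [p]. For instance
  ∂AE = E − A.
The resulting 9×27 matrix has rank 8, and its Smith normal form has invariant factors (1,1,1,1,1,1,1,1).

∂_2: C_2 → C_1 acts by ∂[p,q,r] = [q,r] − [p,r] + [p,q]. For instance
  ∂BJL = JL − BL + BJ,
  ∂DEG = EG − DG + DE.
The resulting 27×18 matrix has rank 17, and its Smith normal form has invariant factors (1,1,1,1,1,1,1,1,1,1,1,1,1,1,1,1,1).

From H_k ≅ ker(∂_k) / im(∂_{k+1}) we obtain:

  H_0: rank C_0 − rank ∂_1 = 9 − 8 = 1, and the invariant factors of ∂_1 are all 1, so H_0 ≅ Z.

H_0 ≅ Z.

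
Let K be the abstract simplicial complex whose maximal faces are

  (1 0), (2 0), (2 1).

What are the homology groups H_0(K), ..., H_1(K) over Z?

H_0 = Z,  H_1 = Z.

Order the vertices as 0 < 1 < 2. Listing each simplex with vertices in this order, K has dimension 1 with simplices:

  0-simplices (3): [0], [1], [2]
  1-simplices (3): [0,1], [0,2], [1,2]

giving chain groups C_0 ≅ Z^3, C_1 ≅ Z^3.

∂_1: C_1 → C_0 is given by ∂[p,q] = [q] − [p]. For instance
  ∂[1,2] = [2] − [1].
As a 3×3 matrix over Z this has rank 2, with invariant factors (1,1).

From H_k ≅ ker(∂_k) / im(∂_{k+1}) we obtain:

  H_0: rank C_0 − rank ∂_1 = 3 − 2 = 1, and the invariant factors of ∂_1 are all 1, so H_0 = Z.
  H_1: rank ker ∂_1 − rank ∂_2 = (3 − 2) − 0 = 1, and there is no ∂_2, so H_1 = Z.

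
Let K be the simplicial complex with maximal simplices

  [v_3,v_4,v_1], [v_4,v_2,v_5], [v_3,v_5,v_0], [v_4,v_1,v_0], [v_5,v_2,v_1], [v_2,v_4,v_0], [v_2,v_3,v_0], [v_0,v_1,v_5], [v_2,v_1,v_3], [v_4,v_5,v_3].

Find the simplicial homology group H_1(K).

We work with the vertex ordering v_0 < v_1 < v_2 < v_3 < v_4 < v_5. The simplices of K, each written with vertices in increasing order, are:

  0-simplices (6): [v_0], [v_1], [v_2], [v_3], [v_4], [v_5]
  1-simplices (15): (15 of them)
  2-simplices (10): [v_0,v_1,v_4], [v_0,v_1,v_5], [v_0,v_2,v_3], [v_0,v_2,v_4], [v_0,v_3,v_5], [v_1,v_2,v_3], [v_1,v_2,v_5], [v_1,v_3,v_4], [v_2,v_4,v_5], [v_3,v_4,v_5]

so the chain groups are C_0 ≅ Z^6, C_1 ≅ Z^15, C_2 ≅ Z^10.

∂_1: C_1 → C_0 is given by ∂[p,q] = [q] − [p]. For instance
  ∂[v_1,v_2] = [v_2] − [v_1].
As a 6×15 matrix over Z this has rank 5, with invariant factors (1,1,1,1,1).

The boundary map ∂_2: C_2 → C_1 acts by ∂[p,q,r] = [q,r] − [p,r] + [p,q]. For instance
  ∂[v_1,v_3,v_4] = [v_3,v_4] − [v_1,v_4] + [v_1,v_3],
  ∂[v_1,v_2,v_3] = [v_2,v_3] − [v_1,v_3] + [v_1,v_2].
The 15×10 boundary matrix has rank 10 and Smith normal form diag(1,1,1,1,1,1,1,1,1,2).

Now H_k = ker ∂_k / im ∂_{k+1}, so:

  H_1: rank ker ∂_1 − rank ∂_2 = (15 − 5) − 10 = 0, and ∂_2 has invariant factor 2 > 1, so H_1 = Z/2.

H_1 ≅ Z/2.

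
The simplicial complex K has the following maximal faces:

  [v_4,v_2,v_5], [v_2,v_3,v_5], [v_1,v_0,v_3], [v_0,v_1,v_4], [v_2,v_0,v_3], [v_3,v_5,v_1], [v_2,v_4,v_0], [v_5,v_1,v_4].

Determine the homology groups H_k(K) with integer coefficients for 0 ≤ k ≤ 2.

H_0 ≅ Z,  H_1 = 0,  H_2 ≅ Z.

K has 6 vertices, 12 edges, 8 triangles.
rank ∂_0 = 0, rank ∂_1 = 5 ⇒ b_0 = 6 − 0 − 5 = 1; all invariant factors of ∂_1 are 1 so no torsion. So H_0 = Z.
rank ∂_1 = 5, rank ∂_2 = 7 ⇒ b_1 = 12 − 5 − 7 = 0; all invariant factors of ∂_2 are 1 so no torsion. So H_1 = 0.
rank ∂_2 = 7, rank ∂_3 = 0 ⇒ b_2 = 8 − 7 − 0 = 1. So H_2 = Z.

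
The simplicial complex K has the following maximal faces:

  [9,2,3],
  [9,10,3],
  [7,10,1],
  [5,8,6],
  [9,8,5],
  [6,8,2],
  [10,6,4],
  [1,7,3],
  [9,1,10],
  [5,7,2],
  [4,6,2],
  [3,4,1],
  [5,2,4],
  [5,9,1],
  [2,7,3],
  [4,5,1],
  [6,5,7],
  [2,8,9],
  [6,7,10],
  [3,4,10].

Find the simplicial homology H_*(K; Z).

H_0 = Z,  H_1 = Z ⊕ Z/2Z,  H_2 = 0.

Order the vertices as 1 < 2 < 3 < 4 < 5 < 6 < 7 < 8 < 9 < 10. Listing each simplex with vertices in this order, K has dimension 2 with simplices:

  0-simplices (10): [1], [2], [3], [4], [5], [6], [7], [8], [9], [10]
  1-simplices (30): (30 of them)
  2-simplices (20): (20 of them)

giving chain groups C_0 ≅ Z^10, C_1 ≅ Z^30, C_2 ≅ Z^20.

∂_1: C_1 → C_0 is given by ∂[p,q] = [q] − [p]. For instance
  ∂[5,9] = [9] − [5].
The resulting 10×30 matrix has rank 9, and its Smith normal form has invariant factors (1,1,1,1,1,1,1,1,1).

∂_2: C_2 → C_1 maps a triangle to the signed sum of its edges. For instance
  ∂[5,8,9] = [8,9] − [5,9] + [5,8],
  ∂[2,4,5] = [4,5] − [2,5] + [2,4].
This gives a 30×20 integer matrix of rank 20; reducing to Smith normal form yields diagonal entries (1,1,1,1,1,1,1,1,1,1,1,1,1,1,1,1,1,1,1,2).

Reading off H_k = ker ∂_k / im ∂_{k+1}:

  H_0: rank C_0 − rank ∂_1 = 10 − 9 = 1, and the invariant factors of ∂_1 are all 1, so H_0 = Z.
  H_1: rank ker ∂_1 − rank ∂_2 = (30 − 9) − 20 = 1, and ∂_2 has invariant factor 2 > 1, so H_1 = Z ⊕ Z/2Z.
  H_2: rank ker ∂_2 − rank ∂_3 = (20 − 20) − 0 = 0, and there is no ∂_3, so H_2 = 0.

As a check, the Euler characteristic is 10 − 30 + 20 = 0, which agrees with 1 − 1 + 0 = 0.
(K is a triangulation of the Klein bottle.)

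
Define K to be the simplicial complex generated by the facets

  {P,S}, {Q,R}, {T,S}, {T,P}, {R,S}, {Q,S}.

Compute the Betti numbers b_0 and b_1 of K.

b_0 = 1, b_1 = 2.

We work with the vertex ordering P < Q < R < S < T. The simplices of K, each written with vertices in increasing order, are:

  0-simplices (5): P, Q, R, S, T
  1-simplices (6): PS, PT, QR, QS, RS, ST

so the chain groups are C_0 ≅ Z^5, C_1 ≅ Z^6.

The boundary map ∂_1: C_1 → C_0 maps an edge to its endpoints' difference, ∂[p,q] = q − p. For instance
  ∂QR = R − Q.
This gives a 5×6 integer matrix of rank 4; reducing to Smith normal form yields diagonal entries (1,1,1,1).

Reading off H_k = ker ∂_k / im ∂_{k+1}:

  H_0: rank C_0 − rank ∂_1 = 5 − 4 = 1, and the invariant factors of ∂_1 are all 1, so H_0 ≅ Z.
  H_1: rank ker ∂_1 − rank ∂_2 = (6 − 4) − 0 = 2, and there is no ∂_2, so H_1 ≅ Z^2.

As a check, the Euler characteristic is 5 − 6 = -1, which agrees with 1 − 2 = -1.

Hence the Betti numbers are b_0 = 1, b_1 = 2.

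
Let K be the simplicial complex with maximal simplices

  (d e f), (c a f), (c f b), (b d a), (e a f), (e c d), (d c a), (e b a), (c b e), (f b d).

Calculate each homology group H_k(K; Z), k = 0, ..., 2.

H_0 = Z,  H_1 = Z/2Z,  H_2 = 0.

Take the total order a < b < c < d < e < f on the vertex set. Then K (dimension 2) consists of the simplices:

  0-simplices (6): a, b, c, d, e, f
  1-simplices (15): ab, ac, ad, ae, af, bc, bd, be, bf, cd, ce, cf, de, df, ef
  2-simplices (10): abd, abe, acd, acf, aef, bce, bcf, bdf, cde, def

Hence C_0 ≅ Z^6, C_1 ≅ Z^15, C_2 ≅ Z^10.

∂_1: C_1 → C_0 sends each edge [p,q] (with p < q) to q − p.
The 6×15 boundary matrix has rank 5 and Smith normal form diag(1,1,1,1,1).

∂_2: C_2 → C_1 sends each 2-simplex [p,q,r] to [q,r] − [p,r] + [p,q]. For instance
  ∂abe = be − ae + ab,
  ∂bce = ce − be + bc.
The 15×10 boundary matrix has rank 10 and Smith normal form diag(1,1,1,1,1,1,1,1,1,2).

From H_k ≅ ker(∂_k) / im(∂_{k+1}) we obtain:

  H_0: rank C_0 − rank ∂_1 = 6 − 5 = 1, and the invariant factors of ∂_1 are all 1, so H_0 = Z.
  H_1: rank ker ∂_1 − rank ∂_2 = (15 − 5) − 10 = 0, and ∂_2 has invariant factor 2 > 1, so H_1 = Z/2Z.
  H_2: rank ker ∂_2 − rank ∂_3 = (10 − 10) − 0 = 0, and there is no ∂_3, so H_2 = 0.

(K is a triangulation of the real projective plane RP^2.)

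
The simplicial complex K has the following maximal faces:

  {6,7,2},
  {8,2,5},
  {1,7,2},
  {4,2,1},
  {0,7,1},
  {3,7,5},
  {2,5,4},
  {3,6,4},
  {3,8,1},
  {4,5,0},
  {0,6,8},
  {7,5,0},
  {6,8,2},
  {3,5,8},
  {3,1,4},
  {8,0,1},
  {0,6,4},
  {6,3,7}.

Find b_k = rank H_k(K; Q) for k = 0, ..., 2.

Order the vertices as 0 < 1 < 2 < 3 < 4 < 5 < 6 < 7 < 8. Listing each simplex with vertices in this order, K has dimension 2 with simplices:

  0-simplices (9): [0], [1], [2], [3], [4], [5], [6], [7], [8]
  1-simplices (27): (27 of them)
  2-simplices (18): [0,1,7], [0,1,8], [0,4,5], [0,4,6], [0,5,7], [0,6,8], [1,2,4], [1,2,7], [1,3,4], [1,3,8], [2,4,5], [2,5,8], [2,6,7], [2,6,8], [3,4,6], [3,5,7], [3,5,8], [3,6,7]

so the chain groups are C_0 ≅ Z^9, C_1 ≅ Z^27, C_2 ≅ Z^18.

The boundary map ∂_1: C_1 → C_0 sends each edge [p,q] (with p < q) to q − p. For instance
  ∂[4,6] = [6] − [4].
As a 9×27 matrix over Z this has rank 8, with invariant factors (1,1,1,1,1,1,1,1).

The boundary map ∂_2: C_2 → C_1 maps a triangle to the signed sum of its edges. For instance
  ∂[1,3,8] = [3,8] − [1,8] + [1,3],
  ∂[0,6,8] = [6,8] − [0,8] + [0,6].
The resulting 27×18 matrix has rank 17, and its Smith normal form has invariant factors (1,1,1,1,1,1,1,1,1,1,1,1,1,1,1,1,1).

Now H_k = ker ∂_k / im ∂_{k+1}, so:

  H_0: rank C_0 − rank ∂_1 = 9 − 8 = 1, and the invariant factors of ∂_1 are all 1, so H_0 = Z.
  H_1: rank ker ∂_1 − rank ∂_2 = (27 − 8) − 17 = 2, and the invariant factors of ∂_2 are all 1, so H_1 = Z^2.
  H_2: rank ker ∂_2 − rank ∂_3 = (18 − 17) − 0 = 1, and there is no ∂_3, so H_2 = Z.

As a check, the Euler characteristic is 9 − 27 + 18 = 0, which agrees with 1 − 2 + 1 = 0.

Hence the Betti numbers are b_0 = 1, b_1 = 2, b_2 = 1.

b_0 = 1, b_1 = 2, b_2 = 1.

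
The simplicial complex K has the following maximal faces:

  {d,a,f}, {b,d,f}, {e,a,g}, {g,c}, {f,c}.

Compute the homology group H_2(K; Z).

H_2 = 0.

K has 7 vertices, 10 edges, 3 triangles.
rank ∂_2 = 3, rank ∂_3 = 0 ⇒ b_2 = 3 − 3 − 0 = 0. So H_2 ≅ 0.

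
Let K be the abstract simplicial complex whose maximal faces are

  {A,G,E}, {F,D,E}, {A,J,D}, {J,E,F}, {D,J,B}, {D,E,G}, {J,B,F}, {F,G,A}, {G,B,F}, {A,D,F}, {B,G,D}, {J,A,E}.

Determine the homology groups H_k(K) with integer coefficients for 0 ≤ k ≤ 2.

We work with the vertex ordering A < B < D < E < F < G < J. The simplices of K, each written with vertices in increasing order, are:

  0-simplices (7): A, B, D, E, F, G, J
  1-simplices (18): AD, AE, AF, AG, AJ, BD, BF, BG, BJ, DE, DF, DG, DJ, EF, EG, EJ, FG, FJ
  2-simplices (12): ADF, ADJ, AEG, AEJ, AFG, BDG, BDJ, BFG, BFJ, DEF, DEG, EFJ

Hence C_0 ≅ Z^7, C_1 ≅ Z^18, C_2 ≅ Z^12.

The boundary map ∂_1: C_1 → C_0 sends each edge [p,q] (with p < q) to q − p. For instance
  ∂BJ = J − B.
This gives a 7×18 integer matrix of rank 6; reducing to Smith normal form yields diagonal entries (1,1,1,1,1,1).

Boundary ∂_2: C_2 → C_1 acts by ∂[p,q,r] = [q,r] − [p,r] + [p,q]. For instance
  ∂ADJ = DJ − AJ + AD,
  ∂BFG = FG − BG + BF.
The resulting 18×12 matrix has rank 12, and its Smith normal form has invariant factors (1,1,1,1,1,1,1,1,1,1,1,2).

Now H_k = ker ∂_k / im ∂_{k+1}, so:

  H_0: rank C_0 − rank ∂_1 = 7 − 6 = 1, and the invariant factors of ∂_1 are all 1, so H_0 = Z.
  H_1: rank ker ∂_1 − rank ∂_2 = (18 − 6) − 12 = 0, and ∂_2 has invariant factor 2 > 1, so H_1 = Z_2.
  H_2: rank ker ∂_2 − rank ∂_3 = (12 − 12) − 0 = 0, and there is no ∂_3, so H_2 = 0.

H_0 ≅ Z,  H_1 ≅ Z_2,  H_2 = 0.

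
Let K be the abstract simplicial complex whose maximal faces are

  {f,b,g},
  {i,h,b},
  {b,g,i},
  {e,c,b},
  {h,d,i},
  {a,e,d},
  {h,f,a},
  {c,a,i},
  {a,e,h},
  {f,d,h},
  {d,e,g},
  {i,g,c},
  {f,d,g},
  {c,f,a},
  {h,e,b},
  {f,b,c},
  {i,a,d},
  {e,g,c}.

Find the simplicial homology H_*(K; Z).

H_0 = Z,  H_1 = Z ⊕ Z/2,  H_2 = 0.

Take the total order a < b < c < d < e < f < g < h < i on the vertex set. Then K (dimension 2) consists of the simplices:

  0-simplices (9): a, b, c, d, e, f, g, h, i
  1-simplices (27): ac, ad, ae, af, ah, ai, bc, be, bf, bg, bh, bi, ce, cf, cg, ci, de, df, dg, dh, di, eg, eh, fg, fh, gi, hi
  2-simplices (18): acf, aci, ade, adi, aeh, afh, bce, bcf, beh, bfg, bgi, bhi, ceg, cgi, deg, dfg, dfh, dhi

Hence C_0 ≅ Z^9, C_1 ≅ Z^27, C_2 ≅ Z^18.

Boundary ∂_1: C_1 → C_0 sends each edge [p,q] (with p < q) to q − p.
This gives a 9×27 integer matrix of rank 8; reducing to Smith normal form yields diagonal entries (1,1,1,1,1,1,1,1).

The boundary map ∂_2: C_2 → C_1 sends each 2-simplex [p,q,r] to [q,r] − [p,r] + [p,q]. For instance
  ∂ceg = eg − cg + ce,
  ∂aci = ci − ai + ac.
As a 27×18 matrix over Z this has rank 18, with invariant factors (1,1,1,1,1,1,1,1,1,1,1,1,1,1,1,1,1,2).

Computing H_k = (kernel of ∂_k) / (image of ∂_{k+1}):

  H_0: rank C_0 − rank ∂_1 = 9 − 8 = 1, and the invariant factors of ∂_1 are all 1, so H_0 = Z.
  H_1: rank ker ∂_1 − rank ∂_2 = (27 − 8) − 18 = 1, and ∂_2 has invariant factor 2 > 1, so H_1 = Z ⊕ Z/2.
  H_2: rank ker ∂_2 − rank ∂_3 = (18 − 18) − 0 = 0, and there is no ∂_3, so H_2 = 0.

As a check, the Euler characteristic is 9 − 27 + 18 = 0, which agrees with 1 − 1 + 0 = 0.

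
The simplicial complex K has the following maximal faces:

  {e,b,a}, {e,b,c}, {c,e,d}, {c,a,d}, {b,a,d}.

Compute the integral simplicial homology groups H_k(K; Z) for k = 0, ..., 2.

Fix the vertex order a < b < c < d < e and write every simplex with vertices in increasing order. Then dim K = 2 and the simplices of K are:

  0-simplices (5): a, b, c, d, e
  1-simplices (10): ab, ac, ad, ae, bc, bd, be, cd, ce, de
  2-simplices (5): abd, abe, acd, bce, cde

giving chain groups C_0 ≅ Z^5, C_1 ≅ Z^10, C_2 ≅ Z^5.

∂_1: C_1 → C_0 maps an edge to its endpoints' difference, ∂[p,q] = q − p. For instance
  ∂ab = b − a.
The 5×10 boundary matrix has rank 4 and Smith normal form diag(1,1,1,1).

The boundary map ∂_2: C_2 → C_1 sends each 2-simplex [p,q,r] to [q,r] − [p,r] + [p,q]. For instance
  ∂abe = be − ae + ab,
  ∂cde = de − ce + cd.
This gives a 10×5 integer matrix of rank 5; reducing to Smith normal form yields diagonal entries (1,1,1,1,1).

Reading off H_k = ker ∂_k / im ∂_{k+1}:

  H_0: rank C_0 − rank ∂_1 = 5 − 4 = 1, and the invariant factors of ∂_1 are all 1, so H_0 ≅ Z.
  H_1: rank ker ∂_1 − rank ∂_2 = (10 − 4) − 5 = 1, and the invariant factors of ∂_2 are all 1, so H_1 ≅ Z.
  H_2: rank ker ∂_2 − rank ∂_3 = (5 − 5) − 0 = 0, and there is no ∂_3, so H_2 ≅ 0.

H_0 = Z,  H_1 = Z,  H_2 = 0.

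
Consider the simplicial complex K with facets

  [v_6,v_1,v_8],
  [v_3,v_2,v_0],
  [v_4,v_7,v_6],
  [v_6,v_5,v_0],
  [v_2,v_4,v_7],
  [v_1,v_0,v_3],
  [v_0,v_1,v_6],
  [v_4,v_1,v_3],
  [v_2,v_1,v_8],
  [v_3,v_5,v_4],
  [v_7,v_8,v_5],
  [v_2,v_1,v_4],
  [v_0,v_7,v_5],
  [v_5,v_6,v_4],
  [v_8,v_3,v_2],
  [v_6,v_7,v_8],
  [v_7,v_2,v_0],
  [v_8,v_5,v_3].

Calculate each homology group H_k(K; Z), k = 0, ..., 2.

Order the vertices as v_0 < v_1 < v_2 < v_3 < v_4 < v_5 < v_6 < v_7 < v_8. Listing each simplex with vertices in this order, K has dimension 2 with simplices:

  0-simplices (9): [v_0], [v_1], [v_2], [v_3], [v_4], [v_5], [v_6], [v_7], [v_8]
  1-simplices (27): (27 of them)
  2-simplices (18): (18 of them)

so the chain groups are C_0 ≅ Z^9, C_1 ≅ Z^27, C_2 ≅ Z^18.

The boundary map ∂_1: C_1 → C_0 sends each edge [p,q] (with p < q) to q − p.
The 9×27 boundary matrix has rank 8 and Smith normal form diag(1,1,1,1,1,1,1,1).

Boundary ∂_2: C_2 → C_1 acts by ∂[p,q,r] = [q,r] − [p,r] + [p,q]. For instance
  ∂[v_0,v_2,v_7] = [v_2,v_7] − [v_0,v_7] + [v_0,v_2],
  ∂[v_3,v_4,v_5] = [v_4,v_5] − [v_3,v_5] + [v_3,v_4].
The resulting 27×18 matrix has rank 18, and its Smith normal form has invariant factors (1,1,1,1,1,1,1,1,1,1,1,1,1,1,1,1,1,2).

Now H_k = ker ∂_k / im ∂_{k+1}, so:

  H_0: rank C_0 − rank ∂_1 = 9 − 8 = 1, and the invariant factors of ∂_1 are all 1, so H_0 = Z.
  H_1: rank ker ∂_1 − rank ∂_2 = (27 − 8) − 18 = 1, and ∂_2 has invariant factor 2 > 1, so H_1 = Z ⊕ Z/2Z.
  H_2: rank ker ∂_2 − rank ∂_3 = (18 − 18) − 0 = 0, and there is no ∂_3, so H_2 = 0.

As a check, the Euler characteristic is 9 − 27 + 18 = 0, which agrees with 1 − 1 + 0 = 0.
(K is a triangulation of the Klein bottle.)

H_0 = Z,  H_1 = Z ⊕ Z/2Z,  H_2 = 0.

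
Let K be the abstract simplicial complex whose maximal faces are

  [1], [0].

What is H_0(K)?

Fix the vertex order 0 < 1 and write every simplex with vertices in increasing order. Then dim K = 0 and the simplices of K are:

  0-simplices (2): [0], [1]

giving chain groups C_0 ≅ Z^2.

Computing H_k = (kernel of ∂_k) / (image of ∂_{k+1}):

  H_0: rank C_0 − rank ∂_1 = 2 − 0 = 2, and there is no ∂_1, so H_0 = Z^2.

H_0 = Z^2.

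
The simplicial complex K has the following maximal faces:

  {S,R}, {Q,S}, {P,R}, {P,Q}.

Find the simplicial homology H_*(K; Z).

H_0 = Z,  H_1 = Z.

Take the total order P < Q < R < S on the vertex set. Then K (dimension 1) consists of the simplices:

  0-simplices (4): P, Q, R, S
  1-simplices (4): PQ, PR, QS, RS

Hence C_0 ≅ Z^4, C_1 ≅ Z^4.

The boundary map ∂_1: C_1 → C_0 sends each edge [p,q] (with p < q) to q − p. For instance
  ∂QS = S − Q.
The 4×4 boundary matrix has rank 3 and Smith normal form diag(1,1,1).

Computing H_k = (kernel of ∂_k) / (image of ∂_{k+1}):

  H_0: rank C_0 − rank ∂_1 = 4 − 3 = 1, and the invariant factors of ∂_1 are all 1, so H_0 ≅ Z.
  H_1: rank ker ∂_1 − rank ∂_2 = (4 − 3) − 0 = 1, and there is no ∂_2, so H_1 ≅ Z.

(K is a triangulation of the circle S^1.)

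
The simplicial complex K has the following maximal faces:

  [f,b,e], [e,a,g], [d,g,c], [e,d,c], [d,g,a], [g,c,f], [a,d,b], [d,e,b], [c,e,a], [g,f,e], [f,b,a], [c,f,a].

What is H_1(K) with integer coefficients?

H_1 ≅ Z_2.

Fix the vertex order a < b < c < d < e < f < g and write every simplex with vertices in increasing order. Then dim K = 2 and the simplices of K are:

  0-simplices (7): a, b, c, d, e, f, g
  1-simplices (18): ab, ac, ad, ae, af, ag, bd, be, bf, cd, ce, cf, cg, de, dg, ef, eg, fg
  2-simplices (12): abd, abf, ace, acf, adg, aeg, bde, bef, cde, cdg, cfg, efg

so the chain groups are C_0 ≅ Z^7, C_1 ≅ Z^18, C_2 ≅ Z^12.

The boundary map ∂_1: C_1 → C_0 maps an edge to its endpoints' difference, ∂[p,q] = q − p. For instance
  ∂dg = g − d.
The 7×18 boundary matrix has rank 6 and Smith normal form diag(1,1,1,1,1,1).

∂_2: C_2 → C_1 sends each 2-simplex [p,q,r] to [q,r] − [p,r] + [p,q]. For instance
  ∂abd = bd − ad + ab,
  ∂cfg = fg − cg + cf.
As a 18×12 matrix over Z this has rank 12, with invariant factors (1,1,1,1,1,1,1,1,1,1,1,2).

Computing H_k = (kernel of ∂_k) / (image of ∂_{k+1}):

  H_1: rank ker ∂_1 − rank ∂_2 = (18 − 6) − 12 = 0, and ∂_2 has invariant factor 2 > 1, so H_1 = Z_2.

(K is a triangulation of the real projective plane RP^2.)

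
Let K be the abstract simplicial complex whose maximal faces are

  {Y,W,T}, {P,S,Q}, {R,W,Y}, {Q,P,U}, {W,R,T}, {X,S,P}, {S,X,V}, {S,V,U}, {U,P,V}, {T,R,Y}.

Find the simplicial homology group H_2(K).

K has 10 vertices, 18 edges, 10 triangles.
rank ∂_2 = 9, rank ∂_3 = 0 ⇒ b_2 = 10 − 9 − 0 = 1. So H_2 = Z.

H_2 = Z.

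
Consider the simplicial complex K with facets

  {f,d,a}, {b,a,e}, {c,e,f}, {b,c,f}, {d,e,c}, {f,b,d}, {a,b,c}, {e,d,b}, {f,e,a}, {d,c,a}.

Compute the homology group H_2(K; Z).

H_2 ≅ 0.

K has 6 vertices, 15 edges, 10 triangles.
rank ∂_2 = 10, rank ∂_3 = 0 ⇒ b_2 = 10 − 10 − 0 = 0. So H_2 = 0.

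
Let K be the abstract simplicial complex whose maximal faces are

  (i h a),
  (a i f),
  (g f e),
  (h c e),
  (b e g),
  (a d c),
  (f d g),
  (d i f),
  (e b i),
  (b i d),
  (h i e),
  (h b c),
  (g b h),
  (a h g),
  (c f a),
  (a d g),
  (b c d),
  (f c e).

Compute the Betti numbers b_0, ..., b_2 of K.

b_0 = 1, b_1 = 1, b_2 = 0.

K has 9 vertices, 27 edges, 18 triangles.
rank ∂_0 = 0, rank ∂_1 = 8 ⇒ b_0 = 9 − 0 − 8 = 1; all invariant factors of ∂_1 are 1 so no torsion. So H_0 ≅ Z.
rank ∂_1 = 8, rank ∂_2 = 18 ⇒ b_1 = 27 − 8 − 18 = 1; ∂_2 has invariant factor(s) [2] giving torsion. So H_1 ≅ Z ⊕ Z/2.
rank ∂_2 = 18, rank ∂_3 = 0 ⇒ b_2 = 18 − 18 − 0 = 0. So H_2 ≅ 0.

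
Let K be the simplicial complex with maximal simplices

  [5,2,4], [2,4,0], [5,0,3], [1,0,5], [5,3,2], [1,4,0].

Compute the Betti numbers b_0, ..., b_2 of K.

Order the vertices as 0 < 1 < 2 < 3 < 4 < 5. Listing each simplex with vertices in this order, K has dimension 2 with simplices:

  0-simplices (6): [0], [1], [2], [3], [4], [5]
  1-simplices (12): [0,1], [0,2], [0,3], [0,4], [0,5], [1,4], [1,5], [2,3], [2,4], [2,5], [3,5], [4,5]
  2-simplices (6): [0,1,4], [0,1,5], [0,2,4], [0,3,5], [2,3,5], [2,4,5]

giving chain groups C_0 ≅ Z^6, C_1 ≅ Z^12, C_2 ≅ Z^6.

Boundary ∂_1: C_1 → C_0 maps an edge to its endpoints' difference, ∂[p,q] = q − p. For instance
  ∂[2,3] = [3] − [2].
The resulting 6×12 matrix has rank 5, and its Smith normal form has invariant factors (1,1,1,1,1).

The boundary map ∂_2: C_2 → C_1 acts by ∂[p,q,r] = [q,r] − [p,r] + [p,q]. For instance
  ∂[2,3,5] = [3,5] − [2,5] + [2,3],
  ∂[0,1,5] = [1,5] − [0,5] + [0,1].
The resulting 12×6 matrix has rank 6, and its Smith normal form has invariant factors (1,1,1,1,1,1).

Now H_k = ker ∂_k / im ∂_{k+1}, so:

  H_0: rank C_0 − rank ∂_1 = 6 − 5 = 1, and the invariant factors of ∂_1 are all 1, so H_0 = Z.
  H_1: rank ker ∂_1 − rank ∂_2 = (12 − 5) − 6 = 1, and the invariant factors of ∂_2 are all 1, so H_1 = Z.
  H_2: rank ker ∂_2 − rank ∂_3 = (6 − 6) − 0 = 0, and there is no ∂_3, so H_2 = 0.

Hence the Betti numbers are b_0 = 1, b_1 = 1, b_2 = 0.

b_0 = 1, b_1 = 1, b_2 = 0.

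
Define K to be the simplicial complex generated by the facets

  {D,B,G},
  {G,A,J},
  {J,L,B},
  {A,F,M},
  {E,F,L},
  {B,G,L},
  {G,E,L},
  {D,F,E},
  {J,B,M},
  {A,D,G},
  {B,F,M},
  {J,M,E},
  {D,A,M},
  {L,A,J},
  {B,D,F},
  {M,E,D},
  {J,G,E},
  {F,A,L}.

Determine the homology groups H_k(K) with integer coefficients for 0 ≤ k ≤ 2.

H_0 = Z,  H_1 = Z ⊕ Z/2,  H_2 = 0.

Take the total order A < B < D < E < F < G < J < L < M on the vertex set. Then K (dimension 2) consists of the simplices:

  0-simplices (9): A, B, D, E, F, G, J, L, M
  1-simplices (27): AD, AF, AG, AJ, AL, AM, BD, BF, BG, BJ, BL, BM, DE, DF, DG, DM, EF, EG, EJ, EL, EM, FL, FM, GJ, GL, JL, JM
  2-simplices (18): ADG, ADM, AFL, AFM, AGJ, AJL, BDF, BDG, BFM, BGL, BJL, BJM, DEF, DEM, EFL, EGJ, EGL, EJM

Hence C_0 ≅ Z^9, C_1 ≅ Z^27, C_2 ≅ Z^18.

The boundary map ∂_1: C_1 → C_0 sends each edge [p,q] (with p < q) to q − p. For instance
  ∂AL = L − A.
The resulting 9×27 matrix has rank 8, and its Smith normal form has invariant factors (1,1,1,1,1,1,1,1).

Boundary ∂_2: C_2 → C_1 maps a triangle to the signed sum of its edges. For instance
  ∂EFL = FL − EL + EF,
  ∂BJM = JM − BM + BJ.
The resulting 27×18 matrix has rank 18, and its Smith normal form has invariant factors (1,1,1,1,1,1,1,1,1,1,1,1,1,1,1,1,1,2).

Now H_k = ker ∂_k / im ∂_{k+1}, so:

  H_0: rank C_0 − rank ∂_1 = 9 − 8 = 1, and the invariant factors of ∂_1 are all 1, so H_0 = Z.
  H_1: rank ker ∂_1 − rank ∂_2 = (27 − 8) − 18 = 1, and ∂_2 has invariant factor 2 > 1, so H_1 = Z ⊕ Z/2.
  H_2: rank ker ∂_2 − rank ∂_3 = (18 − 18) − 0 = 0, and there is no ∂_3, so H_2 = 0.

As a check, the Euler characteristic is 9 − 27 + 18 = 0, which agrees with 1 − 1 + 0 = 0.
(K is a triangulation of the Klein bottle.)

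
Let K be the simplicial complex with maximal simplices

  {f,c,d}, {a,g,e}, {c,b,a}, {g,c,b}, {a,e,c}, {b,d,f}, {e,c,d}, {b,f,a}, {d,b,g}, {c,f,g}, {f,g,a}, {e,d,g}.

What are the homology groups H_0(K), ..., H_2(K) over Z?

H_0 ≅ Z,  H_1 ≅ Z_2,  H_2 = 0.

We work with the vertex ordering a < b < c < d < e < f < g. The simplices of K, each written with vertices in increasing order, are:

  0-simplices (7): a, b, c, d, e, f, g
  1-simplices (18): ab, ac, ae, af, ag, bc, bd, bf, bg, cd, ce, cf, cg, de, df, dg, eg, fg
  2-simplices (12): abc, abf, ace, aeg, afg, bcg, bdf, bdg, cde, cdf, cfg, deg

Hence C_0 ≅ Z^7, C_1 ≅ Z^18, C_2 ≅ Z^12.

∂_1: C_1 → C_0 sends each edge [p,q] (with p < q) to q − p. For instance
  ∂ae = e − a.
The 7×18 boundary matrix has rank 6 and Smith normal form diag(1,1,1,1,1,1).

The boundary map ∂_2: C_2 → C_1 maps a triangle to the signed sum of its edges. For instance
  ∂bdf = df − bf + bd,
  ∂bcg = cg − bg + bc.
As a 18×12 matrix over Z this has rank 12, with invariant factors (1,1,1,1,1,1,1,1,1,1,1,2).

Computing H_k = (kernel of ∂_k) / (image of ∂_{k+1}):

  H_0: rank C_0 − rank ∂_1 = 7 − 6 = 1, and the invariant factors of ∂_1 are all 1, so H_0 = Z.
  H_1: rank ker ∂_1 − rank ∂_2 = (18 − 6) − 12 = 0, and ∂_2 has invariant factor 2 > 1, so H_1 = Z_2.
  H_2: rank ker ∂_2 − rank ∂_3 = (12 − 12) − 0 = 0, and there is no ∂_3, so H_2 = 0.

(K is a triangulation of the real projective plane RP^2.)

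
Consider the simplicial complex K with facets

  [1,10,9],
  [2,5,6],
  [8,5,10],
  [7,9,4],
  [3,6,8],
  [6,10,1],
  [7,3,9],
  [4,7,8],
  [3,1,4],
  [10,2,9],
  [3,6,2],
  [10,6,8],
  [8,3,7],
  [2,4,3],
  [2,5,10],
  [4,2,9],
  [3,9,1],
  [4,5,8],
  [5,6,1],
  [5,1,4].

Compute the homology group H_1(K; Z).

H_1 ≅ Z ⊕ Z_2.

We work with the vertex ordering 1 < 2 < 3 < 4 < 5 < 6 < 7 < 8 < 9 < 10. The simplices of K, each written with vertices in increasing order, are:

  0-simplices (10): [1], [2], [3], [4], [5], [6], [7], [8], [9], [10]
  1-simplices (30): (30 of them)
  2-simplices (20): (20 of them)

Hence C_0 ≅ Z^10, C_1 ≅ Z^30, C_2 ≅ Z^20.

∂_1: C_1 → C_0 maps an edge to its endpoints' difference, ∂[p,q] = q − p. For instance
  ∂[5,8] = [8] − [5].
As a 10×30 matrix over Z this has rank 9, with invariant factors (1,1,1,1,1,1,1,1,1).

The boundary map ∂_2: C_2 → C_1 maps a triangle to the signed sum of its edges. For instance
  ∂[2,5,6] = [5,6] − [2,6] + [2,5],
  ∂[1,5,6] = [5,6] − [1,6] + [1,5].
This gives a 30×20 integer matrix of rank 20; reducing to Smith normal form yields diagonal entries (1,1,1,1,1,1,1,1,1,1,1,1,1,1,1,1,1,1,1,2).

Reading off H_k = ker ∂_k / im ∂_{k+1}:

  H_1: rank ker ∂_1 − rank ∂_2 = (30 − 9) − 20 = 1, and ∂_2 has invariant factor 2 > 1, so H_1 ≅ Z ⊕ Z_2.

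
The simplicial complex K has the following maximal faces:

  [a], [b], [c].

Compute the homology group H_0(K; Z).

We work with the vertex ordering a < b < c. The simplices of K, each written with vertices in increasing order, are:

  0-simplices (3): a, b, c

giving chain groups C_0 ≅ Z^3.

Computing H_k = (kernel of ∂_k) / (image of ∂_{k+1}):

  H_0: rank C_0 − rank ∂_1 = 3 − 0 = 3, and there is no ∂_1, so H_0 = Z^3.

(K is a triangulation of a set of 3 points.)

H_0 = Z^3.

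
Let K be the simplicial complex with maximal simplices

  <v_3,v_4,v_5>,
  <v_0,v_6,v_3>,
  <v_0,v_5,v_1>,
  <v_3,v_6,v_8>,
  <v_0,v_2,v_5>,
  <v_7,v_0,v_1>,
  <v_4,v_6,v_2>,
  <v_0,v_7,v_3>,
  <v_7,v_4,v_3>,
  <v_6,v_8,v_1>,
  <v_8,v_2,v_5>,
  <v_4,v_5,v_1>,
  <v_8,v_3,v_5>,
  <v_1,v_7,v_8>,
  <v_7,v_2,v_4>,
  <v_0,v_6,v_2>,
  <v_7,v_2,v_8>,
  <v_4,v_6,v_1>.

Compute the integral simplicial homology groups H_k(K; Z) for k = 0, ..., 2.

K has 9 vertices, 27 edges, 18 triangles.
rank ∂_0 = 0, rank ∂_1 = 8 ⇒ b_0 = 9 − 0 − 8 = 1; all invariant factors of ∂_1 are 1 so no torsion. So H_0 = Z.
rank ∂_1 = 8, rank ∂_2 = 17 ⇒ b_1 = 27 − 8 − 17 = 2; all invariant factors of ∂_2 are 1 so no torsion. So H_1 = Z^2.
rank ∂_2 = 17, rank ∂_3 = 0 ⇒ b_2 = 18 − 17 − 0 = 1. So H_2 = Z.

H_0 ≅ Z,  H_1 ≅ Z^2,  H_2 ≅ Z.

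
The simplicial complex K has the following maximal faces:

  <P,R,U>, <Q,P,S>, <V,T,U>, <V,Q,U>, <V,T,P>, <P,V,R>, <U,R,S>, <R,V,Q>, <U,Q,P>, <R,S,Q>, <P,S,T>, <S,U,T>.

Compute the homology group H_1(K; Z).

H_1 = Z/2.

We work with the vertex ordering P < Q < R < S < T < U < V. The simplices of K, each written with vertices in increasing order, are:

  0-simplices (7): P, Q, R, S, T, U, V
  1-simplices (18): PQ, PR, PS, PT, PU, PV, QR, QS, QU, QV, RS, RU, RV, ST, SU, TU, TV, UV
  2-simplices (12): PQS, PQU, PRU, PRV, PST, PTV, QRS, QRV, QUV, RSU, STU, TUV

Hence C_0 ≅ Z^7, C_1 ≅ Z^18, C_2 ≅ Z^12.

Boundary ∂_1: C_1 → C_0 is given by ∂[p,q] = [q] − [p]. For instance
  ∂QU = U − Q.
This gives a 7×18 integer matrix of rank 6; reducing to Smith normal form yields diagonal entries (1,1,1,1,1,1).

∂_2: C_2 → C_1 sends each 2-simplex [p,q,r] to [q,r] − [p,r] + [p,q]. For instance
  ∂PTV = TV − PV + PT,
  ∂PRV = RV − PV + PR.
As a 18×12 matrix over Z this has rank 12, with invariant factors (1,1,1,1,1,1,1,1,1,1,1,2).

From H_k ≅ ker(∂_k) / im(∂_{k+1}) we obtain:

  H_1: rank ker ∂_1 − rank ∂_2 = (18 − 6) − 12 = 0, and ∂_2 has invariant factor 2 > 1, so H_1 ≅ Z/2.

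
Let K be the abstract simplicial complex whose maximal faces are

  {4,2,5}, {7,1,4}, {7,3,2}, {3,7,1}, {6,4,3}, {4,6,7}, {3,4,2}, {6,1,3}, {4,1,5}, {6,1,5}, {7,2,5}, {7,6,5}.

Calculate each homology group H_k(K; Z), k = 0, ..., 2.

Order the vertices as 1 < 2 < 3 < 4 < 5 < 6 < 7. Listing each simplex with vertices in this order, K has dimension 2 with simplices:

  0-simplices (7): [1], [2], [3], [4], [5], [6], [7]
  1-simplices (18): [1,3], [1,4], [1,5], [1,6], [1,7], [2,3], [2,4], [2,5], [2,7], [3,4], [3,6], [3,7], [4,5], [4,6], [4,7], [5,6], [5,7], [6,7]
  2-simplices (12): [1,3,6], [1,3,7], [1,4,5], [1,4,7], [1,5,6], [2,3,4], [2,3,7], [2,4,5], [2,5,7], [3,4,6], [4,6,7], [5,6,7]

giving chain groups C_0 ≅ Z^7, C_1 ≅ Z^18, C_2 ≅ Z^12.

∂_1: C_1 → C_0 sends each edge [p,q] (with p < q) to q − p.
This gives a 7×18 integer matrix of rank 6; reducing to Smith normal form yields diagonal entries (1,1,1,1,1,1).

The boundary map ∂_2: C_2 → C_1 acts by ∂[p,q,r] = [q,r] − [p,r] + [p,q]. For instance
  ∂[2,5,7] = [5,7] − [2,7] + [2,5],
  ∂[2,3,4] = [3,4] − [2,4] + [2,3].
As a 18×12 matrix over Z this has rank 12, with invariant factors (1,1,1,1,1,1,1,1,1,1,1,2).

Reading off H_k = ker ∂_k / im ∂_{k+1}:

  H_0: rank C_0 − rank ∂_1 = 7 − 6 = 1, and the invariant factors of ∂_1 are all 1, so H_0 ≅ Z.
  H_1: rank ker ∂_1 − rank ∂_2 = (18 − 6) − 12 = 0, and ∂_2 has invariant factor 2 > 1, so H_1 ≅ Z/2Z.
  H_2: rank ker ∂_2 − rank ∂_3 = (12 − 12) − 0 = 0, and there is no ∂_3, so H_2 ≅ 0.

As a check, the Euler characteristic is 7 − 18 + 12 = 1, which agrees with 1 − 0 + 0 = 1.

H_0 ≅ Z,  H_1 ≅ Z/2Z,  H_2 = 0.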